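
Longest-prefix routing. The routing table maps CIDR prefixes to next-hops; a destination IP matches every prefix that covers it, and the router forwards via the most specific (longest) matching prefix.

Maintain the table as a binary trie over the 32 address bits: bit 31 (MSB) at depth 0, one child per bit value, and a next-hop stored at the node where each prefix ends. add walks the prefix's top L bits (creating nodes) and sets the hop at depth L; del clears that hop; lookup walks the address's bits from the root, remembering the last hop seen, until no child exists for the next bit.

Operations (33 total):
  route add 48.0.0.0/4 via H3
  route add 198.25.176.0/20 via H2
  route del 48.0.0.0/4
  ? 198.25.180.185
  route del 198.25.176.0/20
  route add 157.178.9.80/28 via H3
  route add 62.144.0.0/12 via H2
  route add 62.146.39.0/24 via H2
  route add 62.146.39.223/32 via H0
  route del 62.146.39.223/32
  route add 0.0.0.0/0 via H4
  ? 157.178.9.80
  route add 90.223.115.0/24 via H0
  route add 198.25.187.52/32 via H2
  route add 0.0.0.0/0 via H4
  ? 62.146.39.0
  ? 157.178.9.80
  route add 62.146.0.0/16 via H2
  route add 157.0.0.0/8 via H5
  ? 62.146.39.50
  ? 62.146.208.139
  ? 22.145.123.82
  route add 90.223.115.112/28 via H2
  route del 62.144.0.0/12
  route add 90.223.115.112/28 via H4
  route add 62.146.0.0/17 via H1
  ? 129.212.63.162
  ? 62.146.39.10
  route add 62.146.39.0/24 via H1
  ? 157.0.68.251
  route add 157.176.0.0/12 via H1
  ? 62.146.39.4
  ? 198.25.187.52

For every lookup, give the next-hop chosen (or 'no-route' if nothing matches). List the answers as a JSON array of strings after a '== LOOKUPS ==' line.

Apply in order:
  add 48.0.0.0/4 -> H3 at depth 4
  add 198.25.176.0/20 -> H2 at depth 20
  - 48.0.0.0/4 clear@4
  ? 198.25.180.185  path d0:-→d1:-→d2:-→d3:-→d4:-→d5:-→d6:-→d7:-→d8:-→d9:-→d10:-→d11:-→d12:-→d13:-→d14:-→d15:-→d16:-→d17:-→d18:-→d19:-→d20:H2  best=H2
  - 198.25.176.0/20 clear@20
  add 157.178.9.80/28 -> H3 at depth 28
  add 62.144.0.0/12 -> H2 at depth 12
  add 62.146.39.0/24 -> H2 at depth 24
  add 62.146.39.223/32 -> H0 at depth 32
  - 62.146.39.223/32 clear@32
  add 0.0.0.0/0 -> H4 at depth 0
  ? 157.178.9.80  path d0:H4→d1:-→d2:-→d3:-→d4:-→d5:-→d6:-→d7:-→d8:-→d9:-→d10:-→d11:-→d12:-→d13:-→d14:-→d15:-→d16:-→d17:-→d18:-→d19:-→d20:-→d21:-→d22:-→d23:-→d24:-→d25:-→d26:-→d27:-→d28:H3  best=H3
  add 90.223.115.0/24 -> H0 at depth 24
  add 198.25.187.52/32 -> H2 at depth 32
  add 0.0.0.0/0 -> H4 at depth 0
  ? 62.146.39.0  path d0:H4→d1:-→d2:-→d3:-→d4:-→d5:-→d6:-→d7:-→d8:-→d9:-→d10:-→d11:-→d12:H2→d13:-→d14:-→d15:-→d16:-→d17:-→d18:-→d19:-→d20:-→d21:-→d22:-→d23:-→d24:H2  best=H2
  ? 157.178.9.80  path d0:H4→d1:-→d2:-→d3:-→d4:-→d5:-→d6:-→d7:-→d8:-→d9:-→d10:-→d11:-→d12:-→d13:-→d14:-→d15:-→d16:-→d17:-→d18:-→d19:-→d20:-→d21:-→d22:-→d23:-→d24:-→d25:-→d26:-→d27:-→d28:H3  best=H3
  add 62.146.0.0/16 -> H2 at depth 16
  add 157.0.0.0/8 -> H5 at depth 8
  ? 62.146.39.50  path d0:H4→d1:-→d2:-→d3:-→d4:-→d5:-→d6:-→d7:-→d8:-→d9:-→d10:-→d11:-→d12:H2→d13:-→d14:-→d15:-→d16:H2→d17:-→d18:-→d19:-→d20:-→d21:-→d22:-→d23:-→d24:H2  best=H2
  ? 62.146.208.139  path d0:H4→d1:-→d2:-→d3:-→d4:-→d5:-→d6:-→d7:-→d8:-→d9:-→d10:-→d11:-→d12:H2→d13:-→d14:-→d15:-→d16:H2  best=H2
  ? 22.145.123.82  path d0:H4→d1:-→d2:-  best=H4
  add 90.223.115.112/28 -> H2 at depth 28
  - 62.144.0.0/12 clear@12
  add 90.223.115.112/28 -> H4 at depth 28
  add 62.146.0.0/17 -> H1 at depth 17
  ? 129.212.63.162  path d0:H4→d1:-→d2:-→d3:-  best=H4
  ? 62.146.39.10  path d0:H4→d1:-→d2:-→d3:-→d4:-→d5:-→d6:-→d7:-→d8:-→d9:-→d10:-→d11:-→d12:-→d13:-→d14:-→d15:-→d16:H2→d17:H1→d18:-→d19:-→d20:-→d21:-→d22:-→d23:-→d24:H2  best=H2
  add 62.146.39.0/24 -> H1 at depth 24
  ? 157.0.68.251  path d0:H4→d1:-→d2:-→d3:-→d4:-→d5:-→d6:-→d7:-→d8:H5  best=H5
  add 157.176.0.0/12 -> H1 at depth 12
  ? 62.146.39.4  path d0:H4→d1:-→d2:-→d3:-→d4:-→d5:-→d6:-→d7:-→d8:-→d9:-→d10:-→d11:-→d12:-→d13:-→d14:-→d15:-→d16:H2→d17:H1→d18:-→d19:-→d20:-→d21:-→d22:-→d23:-→d24:H1  best=H1
  ? 198.25.187.52  path d0:H4→d1:-→d2:-→d3:-→d4:-→d5:-→d6:-→d7:-→d8:-→d9:-→d10:-→d11:-→d12:-→d13:-→d14:-→d15:-→d16:-→d17:-→d18:-→d19:-→d20:-→d21:-→d22:-→d23:-→d24:-→d25:-→d26:-→d27:-→d28:-→d29:-→d30:-→d31:-→d32:H2  best=H2

== LOOKUPS ==
["H2","H3","H2","H3","H2","H2","H4","H4","H2","H5","H1","H2"]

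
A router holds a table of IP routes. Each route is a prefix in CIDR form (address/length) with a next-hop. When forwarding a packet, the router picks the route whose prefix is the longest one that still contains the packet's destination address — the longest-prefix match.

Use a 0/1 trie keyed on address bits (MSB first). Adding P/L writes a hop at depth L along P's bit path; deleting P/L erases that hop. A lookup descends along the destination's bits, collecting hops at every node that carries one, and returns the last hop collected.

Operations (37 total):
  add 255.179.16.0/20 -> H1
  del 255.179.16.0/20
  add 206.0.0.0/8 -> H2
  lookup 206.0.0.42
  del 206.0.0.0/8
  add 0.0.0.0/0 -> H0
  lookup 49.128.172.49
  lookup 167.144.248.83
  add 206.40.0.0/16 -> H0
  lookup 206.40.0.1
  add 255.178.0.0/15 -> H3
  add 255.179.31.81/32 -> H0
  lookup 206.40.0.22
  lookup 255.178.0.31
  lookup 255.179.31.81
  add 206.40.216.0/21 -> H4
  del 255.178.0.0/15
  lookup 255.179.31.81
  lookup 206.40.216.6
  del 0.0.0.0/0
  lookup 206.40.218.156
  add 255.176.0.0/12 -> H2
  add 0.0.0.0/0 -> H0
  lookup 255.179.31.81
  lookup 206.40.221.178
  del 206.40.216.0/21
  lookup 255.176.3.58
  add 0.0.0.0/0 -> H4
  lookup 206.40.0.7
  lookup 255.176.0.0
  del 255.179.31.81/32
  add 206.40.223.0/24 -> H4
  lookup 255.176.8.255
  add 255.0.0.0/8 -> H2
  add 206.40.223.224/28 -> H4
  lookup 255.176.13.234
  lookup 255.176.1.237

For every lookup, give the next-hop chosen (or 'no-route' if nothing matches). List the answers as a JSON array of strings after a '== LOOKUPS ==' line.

Apply in order:
  add 255.179.16.0/20 -> H1 at depth 20
  - 255.179.16.0/20 clear@20
  add 206.0.0.0/8 -> H2 at depth 8
  ? 206.0.0.42  path d0:-→d1:-→d2:-→d3:-→d4:-→d5:-→d6:-→d7:-→d8:H2  best=H2
  - 206.0.0.0/8 clear@8
  add 0.0.0.0/0 -> H0 at depth 0
  ? 49.128.172.49  path d0:H0  best=H0
  ? 167.144.248.83  path d0:H0→d1:-  best=H0
  add 206.40.0.0/16 -> H0 at depth 16
  ? 206.40.0.1  path d0:H0→d1:-→d2:-→d3:-→d4:-→d5:-→d6:-→d7:-→d8:-→d9:-→d10:-→d11:-→d12:-→d13:-→d14:-→d15:-→d16:H0  best=H0
  add 255.178.0.0/15 -> H3 at depth 15
  add 255.179.31.81/32 -> H0 at depth 32
  ? 206.40.0.22  path d0:H0→d1:-→d2:-→d3:-→d4:-→d5:-→d6:-→d7:-→d8:-→d9:-→d10:-→d11:-→d12:-→d13:-→d14:-→d15:-→d16:H0  best=H0
  ? 255.178.0.31  path d0:H0→d1:-→d2:-→d3:-→d4:-→d5:-→d6:-→d7:-→d8:-→d9:-→d10:-→d11:-→d12:-→d13:-→d14:-→d15:H3  best=H3
  ? 255.179.31.81  path d0:H0→d1:-→d2:-→d3:-→d4:-→d5:-→d6:-→d7:-→d8:-→d9:-→d10:-→d11:-→d12:-→d13:-→d14:-→d15:H3→d16:-→d17:-→d18:-→d19:-→d20:-→d21:-→d22:-→d23:-→d24:-→d25:-→d26:-→d27:-→d28:-→d29:-→d30:-→d31:-→d32:H0  best=H0
  add 206.40.216.0/21 -> H4 at depth 21
  - 255.178.0.0/15 clear@15
  ? 255.179.31.81  path d0:H0→d1:-→d2:-→d3:-→d4:-→d5:-→d6:-→d7:-→d8:-→d9:-→d10:-→d11:-→d12:-→d13:-→d14:-→d15:-→d16:-→d17:-→d18:-→d19:-→d20:-→d21:-→d22:-→d23:-→d24:-→d25:-→d26:-→d27:-→d28:-→d29:-→d30:-→d31:-→d32:H0  best=H0
  ? 206.40.216.6  path d0:H0→d1:-→d2:-→d3:-→d4:-→d5:-→d6:-→d7:-→d8:-→d9:-→d10:-→d11:-→d12:-→d13:-→d14:-→d15:-→d16:H0→d17:-→d18:-→d19:-→d20:-→d21:H4  best=H4
  - 0.0.0.0/0 clear@0
  ? 206.40.218.156  path d0:-→d1:-→d2:-→d3:-→d4:-→d5:-→d6:-→d7:-→d8:-→d9:-→d10:-→d11:-→d12:-→d13:-→d14:-→d15:-→d16:H0→d17:-→d18:-→d19:-→d20:-→d21:H4  best=H4
  add 255.176.0.0/12 -> H2 at depth 12
  add 0.0.0.0/0 -> H0 at depth 0
  ? 255.179.31.81  path d0:H0→d1:-→d2:-→d3:-→d4:-→d5:-→d6:-→d7:-→d8:-→d9:-→d10:-→d11:-→d12:H2→d13:-→d14:-→d15:-→d16:-→d17:-→d18:-→d19:-→d20:-→d21:-→d22:-→d23:-→d24:-→d25:-→d26:-→d27:-→d28:-→d29:-→d30:-→d31:-→d32:H0  best=H0
  ? 206.40.221.178  path d0:H0→d1:-→d2:-→d3:-→d4:-→d5:-→d6:-→d7:-→d8:-→d9:-→d10:-→d11:-→d12:-→d13:-→d14:-→d15:-→d16:H0→d17:-→d18:-→d19:-→d20:-→d21:H4  best=H4
  - 206.40.216.0/21 clear@21
  ? 255.176.3.58  path d0:H0→d1:-→d2:-→d3:-→d4:-→d5:-→d6:-→d7:-→d8:-→d9:-→d10:-→d11:-→d12:H2→d13:-→d14:-  best=H2
  add 0.0.0.0/0 -> H4 at depth 0
  ? 206.40.0.7  path d0:H4→d1:-→d2:-→d3:-→d4:-→d5:-→d6:-→d7:-→d8:-→d9:-→d10:-→d11:-→d12:-→d13:-→d14:-→d15:-→d16:H0  best=H0
  ? 255.176.0.0  path d0:H4→d1:-→d2:-→d3:-→d4:-→d5:-→d6:-→d7:-→d8:-→d9:-→d10:-→d11:-→d12:H2→d13:-→d14:-  best=H2
  - 255.179.31.81/32 clear@32
  add 206.40.223.0/24 -> H4 at depth 24
  ? 255.176.8.255  path d0:H4→d1:-→d2:-→d3:-→d4:-→d5:-→d6:-→d7:-→d8:-→d9:-→d10:-→d11:-→d12:H2→d13:-→d14:-  best=H2
  add 255.0.0.0/8 -> H2 at depth 8
  add 206.40.223.224/28 -> H4 at depth 28
  ? 255.176.13.234  path d0:H4→d1:-→d2:-→d3:-→d4:-→d5:-→d6:-→d7:-→d8:H2→d9:-→d10:-→d11:-→d12:H2→d13:-→d14:-  best=H2
  ? 255.176.1.237  path d0:H4→d1:-→d2:-→d3:-→d4:-→d5:-→d6:-→d7:-→d8:H2→d9:-→d10:-→d11:-→d12:H2→d13:-→d14:-  best=H2

== LOOKUPS ==
["H2","H0","H0","H0","H0","H3","H0","H0","H4","H4","H0","H4","H2","H0","H2","H2","H2","H2"]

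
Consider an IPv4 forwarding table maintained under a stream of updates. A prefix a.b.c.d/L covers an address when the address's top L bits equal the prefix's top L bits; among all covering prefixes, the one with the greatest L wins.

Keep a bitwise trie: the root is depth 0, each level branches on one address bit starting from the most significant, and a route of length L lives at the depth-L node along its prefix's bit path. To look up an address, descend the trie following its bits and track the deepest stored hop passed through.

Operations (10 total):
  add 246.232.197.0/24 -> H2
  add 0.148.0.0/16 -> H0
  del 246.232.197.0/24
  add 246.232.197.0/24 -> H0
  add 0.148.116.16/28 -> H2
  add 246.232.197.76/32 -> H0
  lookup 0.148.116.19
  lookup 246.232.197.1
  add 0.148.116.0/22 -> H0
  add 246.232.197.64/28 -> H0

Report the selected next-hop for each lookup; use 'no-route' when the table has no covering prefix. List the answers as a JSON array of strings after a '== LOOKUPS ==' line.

Process each operation:
  add 246.232.197.0/24 -> H2 at depth 24
  add 0.148.0.0/16 -> H0 at depth 16
  - 246.232.197.0/24 clear@24
  add 246.232.197.0/24 -> H0 at depth 24
  add 0.148.116.16/28 -> H2 at depth 28
  add 246.232.197.76/32 -> H0 at depth 32
  Q 0.148.116.19: descend 0000000010010100011101000001 ; hops seen [H0,H2] ; pick H2
  Q 246.232.197.1: descend 1111011011101000110001010 ; hops seen [H0] ; pick H0
  add 0.148.116.0/22 -> H0 at depth 22
  add 246.232.197.64/28 -> H0 at depth 28

== LOOKUPS ==
["H2","H0"]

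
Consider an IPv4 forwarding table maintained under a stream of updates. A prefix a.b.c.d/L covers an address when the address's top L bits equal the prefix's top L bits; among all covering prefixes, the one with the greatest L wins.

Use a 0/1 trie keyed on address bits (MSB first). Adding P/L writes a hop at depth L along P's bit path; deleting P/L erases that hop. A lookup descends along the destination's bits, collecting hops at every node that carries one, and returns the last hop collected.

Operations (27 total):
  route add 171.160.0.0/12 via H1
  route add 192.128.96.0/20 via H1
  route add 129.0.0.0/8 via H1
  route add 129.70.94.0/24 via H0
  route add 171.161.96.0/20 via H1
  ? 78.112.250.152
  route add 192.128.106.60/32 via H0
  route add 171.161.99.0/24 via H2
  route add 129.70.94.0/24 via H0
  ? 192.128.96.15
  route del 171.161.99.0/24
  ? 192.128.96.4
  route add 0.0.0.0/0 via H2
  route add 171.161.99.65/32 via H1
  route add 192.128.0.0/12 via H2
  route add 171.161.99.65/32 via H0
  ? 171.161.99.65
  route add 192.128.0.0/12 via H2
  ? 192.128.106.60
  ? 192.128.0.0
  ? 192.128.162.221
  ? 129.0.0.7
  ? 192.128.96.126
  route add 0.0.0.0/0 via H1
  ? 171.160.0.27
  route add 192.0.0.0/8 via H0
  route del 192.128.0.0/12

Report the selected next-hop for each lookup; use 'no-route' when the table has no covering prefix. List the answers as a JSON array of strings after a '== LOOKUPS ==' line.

Process each operation:
  add 171.160.0.0/12 -> H1 at depth 12
  add 192.128.96.0/20 -> H1 at depth 20
  add 129.0.0.0/8 -> H1 at depth 8
  add 129.70.94.0/24 -> H0 at depth 24
  add 171.161.96.0/20 -> H1 at depth 20
  lookup 78.112.250.152: bits ε walk d0:- -> no-route
  add 192.128.106.60/32 -> H0 at depth 32
  add 171.161.99.0/24 -> H2 at depth 24
  add 129.70.94.0/24 -> H0 at depth 24
  lookup 192.128.96.15: bits 11000000100000000110 walk d0:-→d1:-→d2:-→d3:-→d4:-→d5:-→d6:-→d7:-→d8:-→d9:-→d10:-→d11:-→d12:-→d13:-→d14:-→d15:-→d16:-→d17:-→d18:-→d19:-→d20:H1 -> H1
  del 171.161.99.0/24 (clear depth 24)
  lookup 192.128.96.4: bits 11000000100000000110 walk d0:-→d1:-→d2:-→d3:-→d4:-→d5:-→d6:-→d7:-→d8:-→d9:-→d10:-→d11:-→d12:-→d13:-→d14:-→d15:-→d16:-→d17:-→d18:-→d19:-→d20:H1 -> H1
  add 0.0.0.0/0 -> H2 at depth 0
  add 171.161.99.65/32 -> H1 at depth 32
  add 192.128.0.0/12 -> H2 at depth 12
  add 171.161.99.65/32 -> H0 at depth 32
  lookup 171.161.99.65: bits 10101011101000010110001101000001 walk d0:H2→d1:-→d2:-→d3:-→d4:-→d5:-→d6:-→d7:-→d8:-→d9:-→d10:-→d11:-→d12:H1→d13:-→d14:-→d15:-→d16:-→d17:-→d18:-→d19:-→d20:H1→d21:-→d22:-→d23:-→d24:-→d25:-→d26:-→d27:-→d28:-→d29:-→d30:-→d31:-→d32:H0 -> H0
  add 192.128.0.0/12 -> H2 at depth 12
  lookup 192.128.106.60: bits 11000000100000000110101000111100 walk d0:H2→d1:-→d2:-→d3:-→d4:-→d5:-→d6:-→d7:-→d8:-→d9:-→d10:-→d11:-→d12:H2→d13:-→d14:-→d15:-→d16:-→d17:-→d18:-→d19:-→d20:H1→d21:-→d22:-→d23:-→d24:-→d25:-→d26:-→d27:-→d28:-→d29:-→d30:-→d31:-→d32:H0 -> H0
  lookup 192.128.0.0: bits 11000000100000000 walk d0:H2→d1:-→d2:-→d3:-→d4:-→d5:-→d6:-→d7:-→d8:-→d9:-→d10:-→d11:-→d12:H2→d13:-→d14:-→d15:-→d16:-→d17:- -> H2
  lookup 192.128.162.221: bits 1100000010000000 walk d0:H2→d1:-→d2:-→d3:-→d4:-→d5:-→d6:-→d7:-→d8:-→d9:-→d10:-→d11:-→d12:H2→d13:-→d14:-→d15:-→d16:- -> H2
  lookup 129.0.0.7: bits 100000010 walk d0:H2→d1:-→d2:-→d3:-→d4:-→d5:-→d6:-→d7:-→d8:H1→d9:- -> H1
  lookup 192.128.96.126: bits 11000000100000000110 walk d0:H2→d1:-→d2:-→d3:-→d4:-→d5:-→d6:-→d7:-→d8:-→d9:-→d10:-→d11:-→d12:H2→d13:-→d14:-→d15:-→d16:-→d17:-→d18:-→d19:-→d20:H1 -> H1
  add 0.0.0.0/0 -> H1 at depth 0
  lookup 171.160.0.27: bits 101010111010000 walk d0:H1→d1:-→d2:-→d3:-→d4:-→d5:-→d6:-→d7:-→d8:-→d9:-→d10:-→d11:-→d12:H1→d13:-→d14:-→d15:- -> H1
  add 192.0.0.0/8 -> H0 at depth 8
  del 192.128.0.0/12 (clear depth 12)

== LOOKUPS ==
["no-route","H1","H1","H0","H0","H2","H2","H1","H1","H1"]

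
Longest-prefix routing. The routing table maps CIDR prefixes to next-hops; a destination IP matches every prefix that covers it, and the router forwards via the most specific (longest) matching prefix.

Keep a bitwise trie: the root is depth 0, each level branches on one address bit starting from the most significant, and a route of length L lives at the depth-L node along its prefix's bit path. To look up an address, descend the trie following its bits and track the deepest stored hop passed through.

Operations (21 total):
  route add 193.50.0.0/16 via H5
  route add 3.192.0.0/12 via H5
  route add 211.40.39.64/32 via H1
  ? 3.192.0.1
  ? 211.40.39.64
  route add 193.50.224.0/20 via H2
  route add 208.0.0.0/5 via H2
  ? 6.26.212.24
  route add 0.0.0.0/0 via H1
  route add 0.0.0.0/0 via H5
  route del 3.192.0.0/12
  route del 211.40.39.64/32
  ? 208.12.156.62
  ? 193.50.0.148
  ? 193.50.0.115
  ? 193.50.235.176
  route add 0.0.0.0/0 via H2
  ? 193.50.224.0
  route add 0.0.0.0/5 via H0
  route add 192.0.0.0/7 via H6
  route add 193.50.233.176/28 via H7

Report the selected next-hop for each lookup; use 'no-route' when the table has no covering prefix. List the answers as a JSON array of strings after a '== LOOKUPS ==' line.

Process each operation:
  + 193.50.0.0/16 (H5) depth=16
  + 3.192.0.0/12 (H5) depth=12
  + 211.40.39.64/32 (H1) depth=32
  ? 3.192.0.1  path d0:-→d1:-→d2:-→d3:-→d4:-→d5:-→d6:-→d7:-→d8:-→d9:-→d10:-→d11:-→d12:H5  best=H5
  ? 211.40.39.64  path d0:-→d1:-→d2:-→d3:-→d4:-→d5:-→d6:-→d7:-→d8:-→d9:-→d10:-→d11:-→d12:-→d13:-→d14:-→d15:-→d16:-→d17:-→d18:-→d19:-→d20:-→d21:-→d22:-→d23:-→d24:-→d25:-→d26:-→d27:-→d28:-→d29:-→d30:-→d31:-→d32:H1  best=H1
  + 193.50.224.0/20 (H2) depth=20
  + 208.0.0.0/5 (H2) depth=5
  ? 6.26.212.24  path d0:-→d1:-→d2:-→d3:-→d4:-→d5:-  best=no-route
  + 0.0.0.0/0 (H1) depth=0
  + 0.0.0.0/0 (H5) depth=0
  - 3.192.0.0/12 clear@12
  - 211.40.39.64/32 clear@32
  ? 208.12.156.62  path d0:H5→d1:-→d2:-→d3:-→d4:-→d5:H2→d6:-  best=H2
  ? 193.50.0.148  path d0:H5→d1:-→d2:-→d3:-→d4:-→d5:-→d6:-→d7:-→d8:-→d9:-→d10:-→d11:-→d12:-→d13:-→d14:-→d15:-→d16:H5  best=H5
  ? 193.50.0.115  path d0:H5→d1:-→d2:-→d3:-→d4:-→d5:-→d6:-→d7:-→d8:-→d9:-→d10:-→d11:-→d12:-→d13:-→d14:-→d15:-→d16:H5  best=H5
  ? 193.50.235.176  path d0:H5→d1:-→d2:-→d3:-→d4:-→d5:-→d6:-→d7:-→d8:-→d9:-→d10:-→d11:-→d12:-→d13:-→d14:-→d15:-→d16:H5→d17:-→d18:-→d19:-→d20:H2  best=H2
  + 0.0.0.0/0 (H2) depth=0
  ? 193.50.224.0  path d0:H2→d1:-→d2:-→d3:-→d4:-→d5:-→d6:-→d7:-→d8:-→d9:-→d10:-→d11:-→d12:-→d13:-→d14:-→d15:-→d16:H5→d17:-→d18:-→d19:-→d20:H2  best=H2
  + 0.0.0.0/5 (H0) depth=5
  + 192.0.0.0/7 (H6) depth=7
  + 193.50.233.176/28 (H7) depth=28

== LOOKUPS ==
["H5","H1","no-route","H2","H5","H5","H2","H2"]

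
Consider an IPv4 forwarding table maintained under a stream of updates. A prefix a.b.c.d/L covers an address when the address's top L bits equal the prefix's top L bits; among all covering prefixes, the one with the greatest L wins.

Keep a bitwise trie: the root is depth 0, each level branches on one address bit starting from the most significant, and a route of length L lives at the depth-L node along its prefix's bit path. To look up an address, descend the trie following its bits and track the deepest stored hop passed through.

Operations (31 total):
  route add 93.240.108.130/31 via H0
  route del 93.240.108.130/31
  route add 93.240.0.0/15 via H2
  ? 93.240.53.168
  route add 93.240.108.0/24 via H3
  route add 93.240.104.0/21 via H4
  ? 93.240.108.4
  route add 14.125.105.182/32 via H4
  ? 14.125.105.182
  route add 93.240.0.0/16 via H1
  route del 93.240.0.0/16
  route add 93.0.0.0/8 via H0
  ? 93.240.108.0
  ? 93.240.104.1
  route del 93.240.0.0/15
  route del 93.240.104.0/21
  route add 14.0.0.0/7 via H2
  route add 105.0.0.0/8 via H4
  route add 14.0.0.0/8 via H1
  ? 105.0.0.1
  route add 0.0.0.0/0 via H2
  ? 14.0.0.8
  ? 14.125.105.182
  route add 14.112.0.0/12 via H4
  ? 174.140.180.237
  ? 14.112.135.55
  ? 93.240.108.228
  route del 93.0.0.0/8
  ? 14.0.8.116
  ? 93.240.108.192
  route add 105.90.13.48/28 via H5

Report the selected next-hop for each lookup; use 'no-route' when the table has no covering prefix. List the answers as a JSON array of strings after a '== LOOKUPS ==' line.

Apply in order:
  add 93.240.108.130/31 -> H0 at depth 31
  del 93.240.108.130/31 (clear depth 31)
  add 93.240.0.0/15 -> H2 at depth 15
  ? 93.240.53.168  path d0:-→d1:-→d2:-→d3:-→d4:-→d5:-→d6:-→d7:-→d8:-→d9:-→d10:-→d11:-→d12:-→d13:-→d14:-→d15:H2→d16:-→d17:-  best=H2
  add 93.240.108.0/24 -> H3 at depth 24
  add 93.240.104.0/21 -> H4 at depth 21
  ? 93.240.108.4  path d0:-→d1:-→d2:-→d3:-→d4:-→d5:-→d6:-→d7:-→d8:-→d9:-→d10:-→d11:-→d12:-→d13:-→d14:-→d15:H2→d16:-→d17:-→d18:-→d19:-→d20:-→d21:H4→d22:-→d23:-→d24:H3  best=H3
  add 14.125.105.182/32 -> H4 at depth 32
  ? 14.125.105.182  path d0:-→d1:-→d2:-→d3:-→d4:-→d5:-→d6:-→d7:-→d8:-→d9:-→d10:-→d11:-→d12:-→d13:-→d14:-→d15:-→d16:-→d17:-→d18:-→d19:-→d20:-→d21:-→d22:-→d23:-→d24:-→d25:-→d26:-→d27:-→d28:-→d29:-→d30:-→d31:-→d32:H4  best=H4
  add 93.240.0.0/16 -> H1 at depth 16
  del 93.240.0.0/16 (clear depth 16)
  add 93.0.0.0/8 -> H0 at depth 8
  ? 93.240.108.0  path d0:-→d1:-→d2:-→d3:-→d4:-→d5:-→d6:-→d7:-→d8:H0→d9:-→d10:-→d11:-→d12:-→d13:-→d14:-→d15:H2→d16:-→d17:-→d18:-→d19:-→d20:-→d21:H4→d22:-→d23:-→d24:H3  best=H3
  ? 93.240.104.1  path d0:-→d1:-→d2:-→d3:-→d4:-→d5:-→d6:-→d7:-→d8:H0→d9:-→d10:-→d11:-→d12:-→d13:-→d14:-→d15:H2→d16:-→d17:-→d18:-→d19:-→d20:-→d21:H4  best=H4
  del 93.240.0.0/15 (clear depth 15)
  del 93.240.104.0/21 (clear depth 21)
  add 14.0.0.0/7 -> H2 at depth 7
  add 105.0.0.0/8 -> H4 at depth 8
  add 14.0.0.0/8 -> H1 at depth 8
  ? 105.0.0.1  path d0:-→d1:-→d2:-→d3:-→d4:-→d5:-→d6:-→d7:-→d8:H4  best=H4
  add 0.0.0.0/0 -> H2 at depth 0
  ? 14.0.0.8  path d0:H2→d1:-→d2:-→d3:-→d4:-→d5:-→d6:-→d7:H2→d8:H1→d9:-  best=H1
  ? 14.125.105.182  path d0:H2→d1:-→d2:-→d3:-→d4:-→d5:-→d6:-→d7:H2→d8:H1→d9:-→d10:-→d11:-→d12:-→d13:-→d14:-→d15:-→d16:-→d17:-→d18:-→d19:-→d20:-→d21:-→d22:-→d23:-→d24:-→d25:-→d26:-→d27:-→d28:-→d29:-→d30:-→d31:-→d32:H4  best=H4
  add 14.112.0.0/12 -> H4 at depth 12
  ? 174.140.180.237  path d0:H2  best=H2
  ? 14.112.135.55  path d0:H2→d1:-→d2:-→d3:-→d4:-→d5:-→d6:-→d7:H2→d8:H1→d9:-→d10:-→d11:-→d12:H4  best=H4
  ? 93.240.108.228  path d0:H2→d1:-→d2:-→d3:-→d4:-→d5:-→d6:-→d7:-→d8:H0→d9:-→d10:-→d11:-→d12:-→d13:-→d14:-→d15:-→d16:-→d17:-→d18:-→d19:-→d20:-→d21:-→d22:-→d23:-→d24:H3→d25:-  best=H3
  del 93.0.0.0/8 (clear depth 8)
  ? 14.0.8.116  path d0:H2→d1:-→d2:-→d3:-→d4:-→d5:-→d6:-→d7:H2→d8:H1→d9:-  best=H1
  ? 93.240.108.192  path d0:H2→d1:-→d2:-→d3:-→d4:-→d5:-→d6:-→d7:-→d8:-→d9:-→d10:-→d11:-→d12:-→d13:-→d14:-→d15:-→d16:-→d17:-→d18:-→d19:-→d20:-→d21:-→d22:-→d23:-→d24:H3→d25:-  best=H3
  add 105.90.13.48/28 -> H5 at depth 28

== LOOKUPS ==
["H2","H3","H4","H3","H4","H4","H1","H4","H2","H4","H3","H1","H3"]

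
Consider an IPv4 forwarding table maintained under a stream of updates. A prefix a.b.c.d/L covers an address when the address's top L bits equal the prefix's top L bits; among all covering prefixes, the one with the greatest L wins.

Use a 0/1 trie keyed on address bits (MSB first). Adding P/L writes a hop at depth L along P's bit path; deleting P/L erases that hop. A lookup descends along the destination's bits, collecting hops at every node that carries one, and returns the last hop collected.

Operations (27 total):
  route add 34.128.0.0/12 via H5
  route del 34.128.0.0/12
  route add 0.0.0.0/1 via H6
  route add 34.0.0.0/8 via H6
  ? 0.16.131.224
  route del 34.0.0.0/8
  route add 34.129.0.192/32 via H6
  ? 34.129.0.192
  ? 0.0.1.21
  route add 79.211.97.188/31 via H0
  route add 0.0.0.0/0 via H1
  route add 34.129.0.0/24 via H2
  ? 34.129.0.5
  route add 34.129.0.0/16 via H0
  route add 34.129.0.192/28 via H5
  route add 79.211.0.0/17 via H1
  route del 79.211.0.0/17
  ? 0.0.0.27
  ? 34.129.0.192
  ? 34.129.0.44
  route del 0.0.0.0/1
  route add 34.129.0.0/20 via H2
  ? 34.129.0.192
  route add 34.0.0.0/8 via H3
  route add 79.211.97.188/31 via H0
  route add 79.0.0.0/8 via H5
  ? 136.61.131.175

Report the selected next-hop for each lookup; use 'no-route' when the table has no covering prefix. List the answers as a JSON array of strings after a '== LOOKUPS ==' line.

Process each operation:
  + 34.128.0.0/12 (H5) depth=12
  - 34.128.0.0/12 clear@12
  + 0.0.0.0/1 (H6) depth=1
  + 34.0.0.0/8 (H6) depth=8
  ? 0.16.131.224  path d0:-→d1:H6→d2:-  best=H6
  - 34.0.0.0/8 clear@8
  + 34.129.0.192/32 (H6) depth=32
  ? 34.129.0.192  path d0:-→d1:H6→d2:-→d3:-→d4:-→d5:-→d6:-→d7:-→d8:-→d9:-→d10:-→d11:-→d12:-→d13:-→d14:-→d15:-→d16:-→d17:-→d18:-→d19:-→d20:-→d21:-→d22:-→d23:-→d24:-→d25:-→d26:-→d27:-→d28:-→d29:-→d30:-→d31:-→d32:H6  best=H6
  ? 0.0.1.21  path d0:-→d1:H6→d2:-  best=H6
  + 79.211.97.188/31 (H0) depth=31
  + 0.0.0.0/0 (H1) depth=0
  + 34.129.0.0/24 (H2) depth=24
  ? 34.129.0.5  path d0:H1→d1:H6→d2:-→d3:-→d4:-→d5:-→d6:-→d7:-→d8:-→d9:-→d10:-→d11:-→d12:-→d13:-→d14:-→d15:-→d16:-→d17:-→d18:-→d19:-→d20:-→d21:-→d22:-→d23:-→d24:H2  best=H2
  + 34.129.0.0/16 (H0) depth=16
  + 34.129.0.192/28 (H5) depth=28
  + 79.211.0.0/17 (H1) depth=17
  - 79.211.0.0/17 clear@17
  ? 0.0.0.27  path d0:H1→d1:H6→d2:-  best=H6
  ? 34.129.0.192  path d0:H1→d1:H6→d2:-→d3:-→d4:-→d5:-→d6:-→d7:-→d8:-→d9:-→d10:-→d11:-→d12:-→d13:-→d14:-→d15:-→d16:H0→d17:-→d18:-→d19:-→d20:-→d21:-→d22:-→d23:-→d24:H2→d25:-→d26:-→d27:-→d28:H5→d29:-→d30:-→d31:-→d32:H6  best=H6
  ? 34.129.0.44  path d0:H1→d1:H6→d2:-→d3:-→d4:-→d5:-→d6:-→d7:-→d8:-→d9:-→d10:-→d11:-→d12:-→d13:-→d14:-→d15:-→d16:H0→d17:-→d18:-→d19:-→d20:-→d21:-→d22:-→d23:-→d24:H2  best=H2
  - 0.0.0.0/1 clear@1
  + 34.129.0.0/20 (H2) depth=20
  ? 34.129.0.192  path d0:H1→d1:-→d2:-→d3:-→d4:-→d5:-→d6:-→d7:-→d8:-→d9:-→d10:-→d11:-→d12:-→d13:-→d14:-→d15:-→d16:H0→d17:-→d18:-→d19:-→d20:H2→d21:-→d22:-→d23:-→d24:H2→d25:-→d26:-→d27:-→d28:H5→d29:-→d30:-→d31:-→d32:H6  best=H6
  + 34.0.0.0/8 (H3) depth=8
  + 79.211.97.188/31 (H0) depth=31
  + 79.0.0.0/8 (H5) depth=8
  ? 136.61.131.175  path d0:H1  best=H1

== LOOKUPS ==
["H6","H6","H6","H2","H6","H6","H2","H6","H1"]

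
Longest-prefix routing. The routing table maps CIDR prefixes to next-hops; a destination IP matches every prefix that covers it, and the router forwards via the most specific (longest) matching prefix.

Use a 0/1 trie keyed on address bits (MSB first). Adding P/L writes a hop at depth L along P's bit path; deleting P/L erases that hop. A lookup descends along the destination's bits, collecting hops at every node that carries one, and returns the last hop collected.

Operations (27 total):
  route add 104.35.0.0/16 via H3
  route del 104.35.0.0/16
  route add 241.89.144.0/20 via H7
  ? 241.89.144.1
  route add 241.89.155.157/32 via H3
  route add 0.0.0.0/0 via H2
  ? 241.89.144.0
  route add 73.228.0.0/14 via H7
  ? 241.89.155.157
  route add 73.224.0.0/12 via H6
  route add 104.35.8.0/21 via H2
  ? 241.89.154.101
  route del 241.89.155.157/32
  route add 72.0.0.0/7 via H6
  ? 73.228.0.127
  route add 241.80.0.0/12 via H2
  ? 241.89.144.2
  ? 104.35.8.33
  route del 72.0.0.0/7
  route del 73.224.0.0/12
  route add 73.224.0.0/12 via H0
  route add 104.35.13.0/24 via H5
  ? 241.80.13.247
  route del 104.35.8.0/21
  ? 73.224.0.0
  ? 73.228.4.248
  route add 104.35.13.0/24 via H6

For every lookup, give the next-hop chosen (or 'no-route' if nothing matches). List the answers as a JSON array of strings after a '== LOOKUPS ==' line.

Process each operation:
  + 104.35.0.0/16 (H3) depth=16
  - 104.35.0.0/16 clear@16
  + 241.89.144.0/20 (H7) depth=20
  ? 241.89.144.1  path d0:-→d1:-→d2:-→d3:-→d4:-→d5:-→d6:-→d7:-→d8:-→d9:-→d10:-→d11:-→d12:-→d13:-→d14:-→d15:-→d16:-→d17:-→d18:-→d19:-→d20:H7  best=H7
  + 241.89.155.157/32 (H3) depth=32
  + 0.0.0.0/0 (H2) depth=0
  ? 241.89.144.0  path d0:H2→d1:-→d2:-→d3:-→d4:-→d5:-→d6:-→d7:-→d8:-→d9:-→d10:-→d11:-→d12:-→d13:-→d14:-→d15:-→d16:-→d17:-→d18:-→d19:-→d20:H7  best=H7
  + 73.228.0.0/14 (H7) depth=14
  ? 241.89.155.157  path d0:H2→d1:-→d2:-→d3:-→d4:-→d5:-→d6:-→d7:-→d8:-→d9:-→d10:-→d11:-→d12:-→d13:-→d14:-→d15:-→d16:-→d17:-→d18:-→d19:-→d20:H7→d21:-→d22:-→d23:-→d24:-→d25:-→d26:-→d27:-→d28:-→d29:-→d30:-→d31:-→d32:H3  best=H3
  + 73.224.0.0/12 (H6) depth=12
  + 104.35.8.0/21 (H2) depth=21
  ? 241.89.154.101  path d0:H2→d1:-→d2:-→d3:-→d4:-→d5:-→d6:-→d7:-→d8:-→d9:-→d10:-→d11:-→d12:-→d13:-→d14:-→d15:-→d16:-→d17:-→d18:-→d19:-→d20:H7→d21:-→d22:-→d23:-  best=H7
  - 241.89.155.157/32 clear@32
  + 72.0.0.0/7 (H6) depth=7
  ? 73.228.0.127  path d0:H2→d1:-→d2:-→d3:-→d4:-→d5:-→d6:-→d7:H6→d8:-→d9:-→d10:-→d11:-→d12:H6→d13:-→d14:H7  best=H7
  + 241.80.0.0/12 (H2) depth=12
  ? 241.89.144.2  path d0:H2→d1:-→d2:-→d3:-→d4:-→d5:-→d6:-→d7:-→d8:-→d9:-→d10:-→d11:-→d12:H2→d13:-→d14:-→d15:-→d16:-→d17:-→d18:-→d19:-→d20:H7  best=H7
  ? 104.35.8.33  path d0:H2→d1:-→d2:-→d3:-→d4:-→d5:-→d6:-→d7:-→d8:-→d9:-→d10:-→d11:-→d12:-→d13:-→d14:-→d15:-→d16:-→d17:-→d18:-→d19:-→d20:-→d21:H2  best=H2
  - 72.0.0.0/7 clear@7
  - 73.224.0.0/12 clear@12
  + 73.224.0.0/12 (H0) depth=12
  + 104.35.13.0/24 (H5) depth=24
  ? 241.80.13.247  path d0:H2→d1:-→d2:-→d3:-→d4:-→d5:-→d6:-→d7:-→d8:-→d9:-→d10:-→d11:-→d12:H2  best=H2
  - 104.35.8.0/21 clear@21
  ? 73.224.0.0  path d0:H2→d1:-→d2:-→d3:-→d4:-→d5:-→d6:-→d7:-→d8:-→d9:-→d10:-→d11:-→d12:H0→d13:-  best=H0
  ? 73.228.4.248  path d0:H2→d1:-→d2:-→d3:-→d4:-→d5:-→d6:-→d7:-→d8:-→d9:-→d10:-→d11:-→d12:H0→d13:-→d14:H7  best=H7
  + 104.35.13.0/24 (H6) depth=24

== LOOKUPS ==
["H7","H7","H3","H7","H7","H7","H2","H2","H0","H7"]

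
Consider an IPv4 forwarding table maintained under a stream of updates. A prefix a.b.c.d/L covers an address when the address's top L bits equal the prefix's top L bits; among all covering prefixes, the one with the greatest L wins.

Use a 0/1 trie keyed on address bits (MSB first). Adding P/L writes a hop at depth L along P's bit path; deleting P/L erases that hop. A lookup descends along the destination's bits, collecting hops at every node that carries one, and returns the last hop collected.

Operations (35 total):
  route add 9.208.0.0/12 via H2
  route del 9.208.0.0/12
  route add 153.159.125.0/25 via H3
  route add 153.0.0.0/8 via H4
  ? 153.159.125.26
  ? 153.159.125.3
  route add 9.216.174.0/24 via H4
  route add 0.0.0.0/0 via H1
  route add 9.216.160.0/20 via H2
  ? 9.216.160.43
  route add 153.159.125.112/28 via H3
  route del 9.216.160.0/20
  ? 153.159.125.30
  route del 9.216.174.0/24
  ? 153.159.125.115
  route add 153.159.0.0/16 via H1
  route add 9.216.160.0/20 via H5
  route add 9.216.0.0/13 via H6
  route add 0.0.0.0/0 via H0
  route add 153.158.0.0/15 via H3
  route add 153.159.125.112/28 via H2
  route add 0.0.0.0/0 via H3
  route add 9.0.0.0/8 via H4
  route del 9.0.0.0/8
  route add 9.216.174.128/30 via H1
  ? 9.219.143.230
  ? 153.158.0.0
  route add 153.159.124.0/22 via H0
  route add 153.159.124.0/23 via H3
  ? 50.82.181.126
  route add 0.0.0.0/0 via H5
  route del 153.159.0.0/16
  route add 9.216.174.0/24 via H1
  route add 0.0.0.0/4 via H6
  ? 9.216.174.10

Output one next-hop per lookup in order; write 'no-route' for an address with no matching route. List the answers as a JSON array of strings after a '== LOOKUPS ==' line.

Trace:
  + 9.208.0.0/12 (H2) depth=12
  - 9.208.0.0/12 clear@12
  + 153.159.125.0/25 (H3) depth=25
  + 153.0.0.0/8 (H4) depth=8
  lookup 153.159.125.26: bits 1001100110011111011111010 walk d0:-→d1:-→d2:-→d3:-→d4:-→d5:-→d6:-→d7:-→d8:H4→d9:-→d10:-→d11:-→d12:-→d13:-→d14:-→d15:-→d16:-→d17:-→d18:-→d19:-→d20:-→d21:-→d22:-→d23:-→d24:-→d25:H3 -> H3
  lookup 153.159.125.3: bits 1001100110011111011111010 walk d0:-→d1:-→d2:-→d3:-→d4:-→d5:-→d6:-→d7:-→d8:H4→d9:-→d10:-→d11:-→d12:-→d13:-→d14:-→d15:-→d16:-→d17:-→d18:-→d19:-→d20:-→d21:-→d22:-→d23:-→d24:-→d25:H3 -> H3
  + 9.216.174.0/24 (H4) depth=24
  + 0.0.0.0/0 (H1) depth=0
  + 9.216.160.0/20 (H2) depth=20
  lookup 9.216.160.43: bits 00001001110110001010 walk d0:H1→d1:-→d2:-→d3:-→d4:-→d5:-→d6:-→d7:-→d8:-→d9:-→d10:-→d11:-→d12:-→d13:-→d14:-→d15:-→d16:-→d17:-→d18:-→d19:-→d20:H2 -> H2
  + 153.159.125.112/28 (H3) depth=28
  - 9.216.160.0/20 clear@20
  lookup 153.159.125.30: bits 1001100110011111011111010 walk d0:H1→d1:-→d2:-→d3:-→d4:-→d5:-→d6:-→d7:-→d8:H4→d9:-→d10:-→d11:-→d12:-→d13:-→d14:-→d15:-→d16:-→d17:-→d18:-→d19:-→d20:-→d21:-→d22:-→d23:-→d24:-→d25:H3 -> H3
  - 9.216.174.0/24 clear@24
  lookup 153.159.125.115: bits 1001100110011111011111010111 walk d0:H1→d1:-→d2:-→d3:-→d4:-→d5:-→d6:-→d7:-→d8:H4→d9:-→d10:-→d11:-→d12:-→d13:-→d14:-→d15:-→d16:-→d17:-→d18:-→d19:-→d20:-→d21:-→d22:-→d23:-→d24:-→d25:H3→d26:-→d27:-→d28:H3 -> H3
  + 153.159.0.0/16 (H1) depth=16
  + 9.216.160.0/20 (H5) depth=20
  + 9.216.0.0/13 (H6) depth=13
  + 0.0.0.0/0 (H0) depth=0
  + 153.158.0.0/15 (H3) depth=15
  + 153.159.125.112/28 (H2) depth=28
  + 0.0.0.0/0 (H3) depth=0
  + 9.0.0.0/8 (H4) depth=8
  - 9.0.0.0/8 clear@8
  + 9.216.174.128/30 (H1) depth=30
  lookup 9.219.143.230: bits 00001001110110 walk d0:H3→d1:-→d2:-→d3:-→d4:-→d5:-→d6:-→d7:-→d8:-→d9:-→d10:-→d11:-→d12:-→d13:H6→d14:- -> H6
  lookup 153.158.0.0: bits 100110011001111 walk d0:H3→d1:-→d2:-→d3:-→d4:-→d5:-→d6:-→d7:-→d8:H4→d9:-→d10:-→d11:-→d12:-→d13:-→d14:-→d15:H3 -> H3
  + 153.159.124.0/22 (H0) depth=22
  + 153.159.124.0/23 (H3) depth=23
  lookup 50.82.181.126: bits 00 walk d0:H3→d1:-→d2:- -> H3
  + 0.0.0.0/0 (H5) depth=0
  - 153.159.0.0/16 clear@16
  + 9.216.174.0/24 (H1) depth=24
  + 0.0.0.0/4 (H6) depth=4
  lookup 9.216.174.10: bits 000010011101100010101110 walk d0:H5→d1:-→d2:-→d3:-→d4:H6→d5:-→d6:-→d7:-→d8:-→d9:-→d10:-→d11:-→d12:-→d13:H6→d14:-→d15:-→d16:-→d17:-→d18:-→d19:-→d20:H5→d21:-→d22:-→d23:-→d24:H1 -> H1

== LOOKUPS ==
["H3","H3","H2","H3","H3","H6","H3","H3","H1"]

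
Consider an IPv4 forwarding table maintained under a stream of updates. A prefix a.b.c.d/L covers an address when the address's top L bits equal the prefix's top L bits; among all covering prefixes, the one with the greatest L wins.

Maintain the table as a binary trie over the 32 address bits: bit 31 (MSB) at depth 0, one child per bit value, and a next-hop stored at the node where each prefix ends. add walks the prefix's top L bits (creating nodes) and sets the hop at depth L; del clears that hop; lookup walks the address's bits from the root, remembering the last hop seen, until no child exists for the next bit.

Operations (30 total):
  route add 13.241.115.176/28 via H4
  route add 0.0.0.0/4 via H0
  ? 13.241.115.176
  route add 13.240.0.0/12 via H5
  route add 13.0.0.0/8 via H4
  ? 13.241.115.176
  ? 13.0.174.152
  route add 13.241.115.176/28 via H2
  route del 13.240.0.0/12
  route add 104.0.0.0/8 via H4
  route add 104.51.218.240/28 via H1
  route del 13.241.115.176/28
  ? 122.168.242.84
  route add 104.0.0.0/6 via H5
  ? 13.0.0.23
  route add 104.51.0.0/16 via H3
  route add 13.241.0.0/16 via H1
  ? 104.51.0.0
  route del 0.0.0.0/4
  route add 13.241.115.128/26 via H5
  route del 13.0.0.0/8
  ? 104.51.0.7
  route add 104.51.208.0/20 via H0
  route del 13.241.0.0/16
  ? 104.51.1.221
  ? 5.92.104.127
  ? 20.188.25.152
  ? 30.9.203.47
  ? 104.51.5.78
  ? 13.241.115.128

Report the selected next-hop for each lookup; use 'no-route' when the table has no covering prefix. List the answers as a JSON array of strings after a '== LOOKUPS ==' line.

Trace:
  add 13.241.115.176/28 -> H4 at depth 28
  add 0.0.0.0/4 -> H0 at depth 4
  lookup 13.241.115.176: bits 0000110111110001011100111011 walk d0:-→d1:-→d2:-→d3:-→d4:H0→d5:-→d6:-→d7:-→d8:-→d9:-→d10:-→d11:-→d12:-→d13:-→d14:-→d15:-→d16:-→d17:-→d18:-→d19:-→d20:-→d21:-→d22:-→d23:-→d24:-→d25:-→d26:-→d27:-→d28:H4 -> H4
  add 13.240.0.0/12 -> H5 at depth 12
  add 13.0.0.0/8 -> H4 at depth 8
  lookup 13.241.115.176: bits 0000110111110001011100111011 walk d0:-→d1:-→d2:-→d3:-→d4:H0→d5:-→d6:-→d7:-→d8:H4→d9:-→d10:-→d11:-→d12:H5→d13:-→d14:-→d15:-→d16:-→d17:-→d18:-→d19:-→d20:-→d21:-→d22:-→d23:-→d24:-→d25:-→d26:-→d27:-→d28:H4 -> H4
  lookup 13.0.174.152: bits 00001101 walk d0:-→d1:-→d2:-→d3:-→d4:H0→d5:-→d6:-→d7:-→d8:H4 -> H4
  add 13.241.115.176/28 -> H2 at depth 28
  del 13.240.0.0/12 (clear depth 12)
  add 104.0.0.0/8 -> H4 at depth 8
  add 104.51.218.240/28 -> H1 at depth 28
  del 13.241.115.176/28 (clear depth 28)
  lookup 122.168.242.84: bits 011 walk d0:-→d1:-→d2:-→d3:- -> no-route
  add 104.0.0.0/6 -> H5 at depth 6
  lookup 13.0.0.23: bits 00001101 walk d0:-→d1:-→d2:-→d3:-→d4:H0→d5:-→d6:-→d7:-→d8:H4 -> H4
  add 104.51.0.0/16 -> H3 at depth 16
  add 13.241.0.0/16 -> H1 at depth 16
  lookup 104.51.0.0: bits 0110100000110011 walk d0:-→d1:-→d2:-→d3:-→d4:-→d5:-→d6:H5→d7:-→d8:H4→d9:-→d10:-→d11:-→d12:-→d13:-→d14:-→d15:-→d16:H3 -> H3
  del 0.0.0.0/4 (clear depth 4)
  add 13.241.115.128/26 -> H5 at depth 26
  del 13.0.0.0/8 (clear depth 8)
  lookup 104.51.0.7: bits 0110100000110011 walk d0:-→d1:-→d2:-→d3:-→d4:-→d5:-→d6:H5→d7:-→d8:H4→d9:-→d10:-→d11:-→d12:-→d13:-→d14:-→d15:-→d16:H3 -> H3
  add 104.51.208.0/20 -> H0 at depth 20
  del 13.241.0.0/16 (clear depth 16)
  lookup 104.51.1.221: bits 0110100000110011 walk d0:-→d1:-→d2:-→d3:-→d4:-→d5:-→d6:H5→d7:-→d8:H4→d9:-→d10:-→d11:-→d12:-→d13:-→d14:-→d15:-→d16:H3 -> H3
  lookup 5.92.104.127: bits 0000 walk d0:-→d1:-→d2:-→d3:-→d4:- -> no-route
  lookup 20.188.25.152: bits 000 walk d0:-→d1:-→d2:-→d3:- -> no-route
  lookup 30.9.203.47: bits 000 walk d0:-→d1:-→d2:-→d3:- -> no-route
  lookup 104.51.5.78: bits 0110100000110011 walk d0:-→d1:-→d2:-→d3:-→d4:-→d5:-→d6:H5→d7:-→d8:H4→d9:-→d10:-→d11:-→d12:-→d13:-→d14:-→d15:-→d16:H3 -> H3
  lookup 13.241.115.128: bits 00001101111100010111001110 walk d0:-→d1:-→d2:-→d3:-→d4:-→d5:-→d6:-→d7:-→d8:-→d9:-→d10:-→d11:-→d12:-→d13:-→d14:-→d15:-→d16:-→d17:-→d18:-→d19:-→d20:-→d21:-→d22:-→d23:-→d24:-→d25:-→d26:H5 -> H5

== LOOKUPS ==
["H4","H4","H4","no-route","H4","H3","H3","H3","no-route","no-route","no-route","H3","H5"]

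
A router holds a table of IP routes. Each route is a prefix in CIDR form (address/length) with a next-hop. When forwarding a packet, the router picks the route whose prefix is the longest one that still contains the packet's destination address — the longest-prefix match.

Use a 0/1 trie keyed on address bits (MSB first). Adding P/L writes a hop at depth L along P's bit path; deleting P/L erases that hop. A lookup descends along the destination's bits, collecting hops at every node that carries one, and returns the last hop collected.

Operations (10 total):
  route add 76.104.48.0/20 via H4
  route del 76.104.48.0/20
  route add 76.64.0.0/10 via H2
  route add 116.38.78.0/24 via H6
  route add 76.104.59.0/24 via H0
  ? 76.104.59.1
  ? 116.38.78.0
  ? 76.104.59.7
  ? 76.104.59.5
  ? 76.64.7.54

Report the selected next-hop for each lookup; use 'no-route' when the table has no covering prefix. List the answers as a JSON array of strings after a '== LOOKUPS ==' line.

Trace:
  add 76.104.48.0/20 -> H4 at depth 20
  del 76.104.48.0/20 (clear depth 20)
  add 76.64.0.0/10 -> H2 at depth 10
  add 116.38.78.0/24 -> H6 at depth 24
  add 76.104.59.0/24 -> H0 at depth 24
  ? 76.104.59.1  path d0:-→d1:-→d2:-→d3:-→d4:-→d5:-→d6:-→d7:-→d8:-→d9:-→d10:H2→d11:-→d12:-→d13:-→d14:-→d15:-→d16:-→d17:-→d18:-→d19:-→d20:-→d21:-→d22:-→d23:-→d24:H0  best=H0
  ? 116.38.78.0  path d0:-→d1:-→d2:-→d3:-→d4:-→d5:-→d6:-→d7:-→d8:-→d9:-→d10:-→d11:-→d12:-→d13:-→d14:-→d15:-→d16:-→d17:-→d18:-→d19:-→d20:-→d21:-→d22:-→d23:-→d24:H6  best=H6
  ? 76.104.59.7  path d0:-→d1:-→d2:-→d3:-→d4:-→d5:-→d6:-→d7:-→d8:-→d9:-→d10:H2→d11:-→d12:-→d13:-→d14:-→d15:-→d16:-→d17:-→d18:-→d19:-→d20:-→d21:-→d22:-→d23:-→d24:H0  best=H0
  ? 76.104.59.5  path d0:-→d1:-→d2:-→d3:-→d4:-→d5:-→d6:-→d7:-→d8:-→d9:-→d10:H2→d11:-→d12:-→d13:-→d14:-→d15:-→d16:-→d17:-→d18:-→d19:-→d20:-→d21:-→d22:-→d23:-→d24:H0  best=H0
  ? 76.64.7.54  path d0:-→d1:-→d2:-→d3:-→d4:-→d5:-→d6:-→d7:-→d8:-→d9:-→d10:H2  best=H2

== LOOKUPS ==
["H0","H6","H0","H0","H2"]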